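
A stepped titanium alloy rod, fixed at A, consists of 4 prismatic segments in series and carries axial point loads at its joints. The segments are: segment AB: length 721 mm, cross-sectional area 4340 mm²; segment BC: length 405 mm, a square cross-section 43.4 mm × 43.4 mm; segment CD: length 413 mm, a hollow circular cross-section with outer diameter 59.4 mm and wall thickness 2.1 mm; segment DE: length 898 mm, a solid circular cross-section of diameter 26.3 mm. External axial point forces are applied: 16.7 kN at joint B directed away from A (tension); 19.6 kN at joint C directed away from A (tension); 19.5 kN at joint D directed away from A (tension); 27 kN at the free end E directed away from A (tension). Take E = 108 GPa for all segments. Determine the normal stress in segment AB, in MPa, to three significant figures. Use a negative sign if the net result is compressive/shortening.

19.1 MPa

Internal axial forces (sectioning from the free end, tension +): N_DE = 27 kN, N_CD = 46.5 kN, N_BC = 66.1 kN, N_AB = 82.8 kN.
σ_AB = N_AB/A_AB = 82800/4340 = 19.08 MPa.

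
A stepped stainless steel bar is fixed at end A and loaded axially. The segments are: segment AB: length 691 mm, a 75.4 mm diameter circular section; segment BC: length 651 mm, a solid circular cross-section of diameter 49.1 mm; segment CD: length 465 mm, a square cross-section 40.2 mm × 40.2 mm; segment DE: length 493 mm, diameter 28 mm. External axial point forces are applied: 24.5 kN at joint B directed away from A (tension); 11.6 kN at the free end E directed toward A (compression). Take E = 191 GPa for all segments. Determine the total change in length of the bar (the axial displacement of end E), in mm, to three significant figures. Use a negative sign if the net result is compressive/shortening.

-0.0765 mm

Internal axial forces (sectioning from the free end, tension +): N_DE = -11.6 kN, N_CD = -11.6 kN, N_BC = -11.6 kN, N_AB = 12.9 kN.
A_AB = 4465 mm².
A_BC = 1893 mm².
A_CD = 1616 mm².
A_DE = 615.8 mm².
δ_AB = 12900·691/(4465·191000) = 0.01045 mm
δ_BC = -11600·651/(1893·191000) = -0.02088 mm
δ_CD = -11600·465/(1616·191000) = -0.01748 mm
δ_DE = -11600·493/(615.8·191000) = -0.04863 mm
δ = Σδ_i = -0.07653 mm.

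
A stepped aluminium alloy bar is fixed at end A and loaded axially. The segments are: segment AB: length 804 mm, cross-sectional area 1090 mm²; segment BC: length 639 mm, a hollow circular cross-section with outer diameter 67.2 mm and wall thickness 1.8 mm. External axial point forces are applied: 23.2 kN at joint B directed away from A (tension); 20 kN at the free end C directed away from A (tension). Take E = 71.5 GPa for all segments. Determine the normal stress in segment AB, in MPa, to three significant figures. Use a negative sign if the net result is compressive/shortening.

Internal axial forces (sectioning from the free end, tension +): N_BC = 20 kN, N_AB = 43.2 kN.
σ_AB = N_AB/A_AB = 43200/1090 = 39.63 MPa.

39.6 MPa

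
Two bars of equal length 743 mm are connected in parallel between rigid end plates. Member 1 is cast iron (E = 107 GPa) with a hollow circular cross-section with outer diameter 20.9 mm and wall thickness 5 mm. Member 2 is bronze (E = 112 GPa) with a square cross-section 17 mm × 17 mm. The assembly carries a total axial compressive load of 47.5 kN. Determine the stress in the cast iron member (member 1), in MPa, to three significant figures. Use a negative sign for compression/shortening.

-86.0 MPa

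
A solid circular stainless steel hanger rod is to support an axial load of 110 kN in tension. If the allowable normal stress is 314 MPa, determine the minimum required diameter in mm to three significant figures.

Required area A ≥ P/σ_allow = 110000/314 = 350.3 mm².
For a solid circular section, d ≥ √(4A/π) = 21.12 mm.

21.1 mm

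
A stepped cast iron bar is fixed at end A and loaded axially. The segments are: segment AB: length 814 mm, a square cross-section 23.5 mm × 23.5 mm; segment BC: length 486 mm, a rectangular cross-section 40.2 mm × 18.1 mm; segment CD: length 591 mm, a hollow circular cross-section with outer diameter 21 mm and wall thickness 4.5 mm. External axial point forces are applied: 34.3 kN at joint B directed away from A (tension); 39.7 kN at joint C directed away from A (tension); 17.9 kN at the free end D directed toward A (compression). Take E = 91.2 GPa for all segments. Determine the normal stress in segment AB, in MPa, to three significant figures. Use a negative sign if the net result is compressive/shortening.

Internal axial forces (sectioning from the free end, tension +): N_CD = -17.9 kN, N_BC = 21.8 kN, N_AB = 56.1 kN.
A_AB = 552.2 mm².
σ_AB = N_AB/A_AB = 56100/552.2 = 101.6 MPa.

102 MPa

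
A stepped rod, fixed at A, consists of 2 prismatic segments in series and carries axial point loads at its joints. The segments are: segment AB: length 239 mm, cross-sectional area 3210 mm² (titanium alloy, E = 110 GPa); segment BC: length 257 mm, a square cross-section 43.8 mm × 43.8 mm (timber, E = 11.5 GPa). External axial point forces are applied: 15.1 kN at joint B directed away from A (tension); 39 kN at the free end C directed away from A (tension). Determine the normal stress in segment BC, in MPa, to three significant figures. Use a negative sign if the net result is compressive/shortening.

Internal axial forces (sectioning from the free end, tension +): N_BC = 39 kN, N_AB = 54.1 kN.
A_BC = 1918 mm².
σ_BC = N_BC/A_BC = 39000/1918 = 20.33 MPa.

20.3 MPa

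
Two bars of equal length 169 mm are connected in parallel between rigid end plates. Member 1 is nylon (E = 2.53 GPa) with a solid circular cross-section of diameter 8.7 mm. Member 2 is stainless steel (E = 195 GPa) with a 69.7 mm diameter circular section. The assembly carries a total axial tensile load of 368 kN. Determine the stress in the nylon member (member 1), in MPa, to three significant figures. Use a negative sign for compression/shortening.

1.25 MPa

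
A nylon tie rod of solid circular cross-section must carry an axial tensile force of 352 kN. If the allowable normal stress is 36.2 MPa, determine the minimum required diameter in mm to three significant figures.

111 mm

Required area A ≥ P/σ_allow = 352000/36.2 = 9724 mm².
For a solid circular section, d ≥ √(4A/π) = 111.3 mm.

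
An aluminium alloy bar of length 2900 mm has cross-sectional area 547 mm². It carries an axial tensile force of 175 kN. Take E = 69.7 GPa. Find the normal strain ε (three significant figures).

σ = N/A = 319.9 MPa; ε = σ/E = 319.9/69700 = 4.590e-03.

0.00459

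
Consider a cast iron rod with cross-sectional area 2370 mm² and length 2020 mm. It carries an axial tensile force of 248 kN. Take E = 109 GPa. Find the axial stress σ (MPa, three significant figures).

105 MPa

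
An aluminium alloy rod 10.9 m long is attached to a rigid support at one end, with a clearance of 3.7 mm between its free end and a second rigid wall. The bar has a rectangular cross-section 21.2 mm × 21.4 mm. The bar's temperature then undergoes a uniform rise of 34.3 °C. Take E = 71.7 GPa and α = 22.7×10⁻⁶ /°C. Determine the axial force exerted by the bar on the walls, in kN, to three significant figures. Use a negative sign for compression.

Free thermal expansion αLΔT = 22.7e-6 · 10900 · 34.3 = 8.487 mm.
The walls engage after the gap closes; constrained expansion = 8.487 − 3.7 = 4.787 mm.
The walls impose strain ε = −(4.787)/10900 = -4.3916e-04; σ = Eε = 71700 · -4.3916e-04 = -31.49 MPa.
Wall reaction R = σ·A = -31.49·453.7 = -14290 N = -14.29 kN.

-14.3 kN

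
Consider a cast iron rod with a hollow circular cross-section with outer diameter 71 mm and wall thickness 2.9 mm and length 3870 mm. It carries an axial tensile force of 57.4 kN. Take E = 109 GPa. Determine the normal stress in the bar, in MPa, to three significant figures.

A = 620.4 mm².
σ = N/A = 57400/620.4 = 92.52 MPa.

92.5 MPa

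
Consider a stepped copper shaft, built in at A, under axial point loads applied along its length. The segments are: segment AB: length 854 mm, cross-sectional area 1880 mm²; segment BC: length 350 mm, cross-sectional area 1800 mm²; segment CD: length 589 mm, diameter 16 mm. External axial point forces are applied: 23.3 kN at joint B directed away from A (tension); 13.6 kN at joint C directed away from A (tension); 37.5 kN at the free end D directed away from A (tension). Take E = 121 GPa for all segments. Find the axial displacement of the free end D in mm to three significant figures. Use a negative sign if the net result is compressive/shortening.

Internal axial forces (sectioning from the free end, tension +): N_CD = 37.5 kN, N_BC = 51.1 kN, N_AB = 74.4 kN.
A_CD = 201.1 mm².
δ_AB = 74400·854/(1880·121000) = 0.2793 mm
δ_BC = 51100·350/(1800·121000) = 0.08212 mm
δ_CD = 37500·589/(201.1·121000) = 0.9079 mm
δ = Σδ_i = 1.269 mm.

1.27 mm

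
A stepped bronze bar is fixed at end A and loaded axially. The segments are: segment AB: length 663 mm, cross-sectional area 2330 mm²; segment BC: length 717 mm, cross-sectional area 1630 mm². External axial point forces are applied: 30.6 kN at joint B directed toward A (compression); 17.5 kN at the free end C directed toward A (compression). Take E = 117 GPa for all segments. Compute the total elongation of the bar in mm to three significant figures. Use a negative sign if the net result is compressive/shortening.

Internal axial forces (sectioning from the free end, tension +): N_BC = -17.5 kN, N_AB = -48.1 kN.
δ_AB = -48100·663/(2330·117000) = -0.117 mm
δ_BC = -17500·717/(1630·117000) = -0.06579 mm
δ = Σδ_i = -0.1828 mm.

-0.183 mm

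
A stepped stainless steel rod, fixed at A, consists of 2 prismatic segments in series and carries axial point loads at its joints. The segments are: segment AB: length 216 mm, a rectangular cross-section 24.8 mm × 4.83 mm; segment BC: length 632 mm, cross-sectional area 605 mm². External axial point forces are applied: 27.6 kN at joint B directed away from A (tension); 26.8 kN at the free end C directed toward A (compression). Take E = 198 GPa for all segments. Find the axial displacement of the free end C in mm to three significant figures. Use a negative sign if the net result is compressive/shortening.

Internal axial forces (sectioning from the free end, tension +): N_BC = -26.8 kN, N_AB = 0.8 kN.
A_AB = 119.8 mm².
δ_AB = 800·216/(119.8·198000) = 0.007286 mm
δ_BC = -26800·632/(605·198000) = -0.1414 mm
δ = Σδ_i = -0.1341 mm.

-0.134 mm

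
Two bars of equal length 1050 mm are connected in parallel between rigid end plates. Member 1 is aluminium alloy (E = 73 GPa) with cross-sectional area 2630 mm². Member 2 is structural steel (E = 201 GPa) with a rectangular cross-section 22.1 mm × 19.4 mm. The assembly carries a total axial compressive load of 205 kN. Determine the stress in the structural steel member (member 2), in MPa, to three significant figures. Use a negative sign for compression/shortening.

-148 MPa

A_2 = 428.7 mm².
Equal strain + equilibrium ⇒ each member carries load in proportion to AE: A₁E₁ = 192000000 N, A₂E₂ = 86180000 N, ΣAE = 278200000 N.
σ₂ = P·E₂/ΣAE = -205000·201000/278200000 = -148.1 MPa.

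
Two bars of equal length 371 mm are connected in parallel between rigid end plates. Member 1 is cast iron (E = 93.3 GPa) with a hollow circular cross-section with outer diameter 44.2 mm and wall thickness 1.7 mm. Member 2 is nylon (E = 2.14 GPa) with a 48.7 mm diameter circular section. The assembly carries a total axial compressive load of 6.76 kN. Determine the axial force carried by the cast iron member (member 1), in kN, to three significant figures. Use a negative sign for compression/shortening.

-5.69 kN

A_1 = 227 mm².
A_2 = 1863 mm².
Equal strain + equilibrium ⇒ each member carries load in proportion to AE: A₁E₁ = 21180000 N, A₂E₂ = 3986000 N, ΣAE = 25160000 N.
F₁ = P·A₁E₁/ΣAE = -6760·21180000/25160000 = -5689 N.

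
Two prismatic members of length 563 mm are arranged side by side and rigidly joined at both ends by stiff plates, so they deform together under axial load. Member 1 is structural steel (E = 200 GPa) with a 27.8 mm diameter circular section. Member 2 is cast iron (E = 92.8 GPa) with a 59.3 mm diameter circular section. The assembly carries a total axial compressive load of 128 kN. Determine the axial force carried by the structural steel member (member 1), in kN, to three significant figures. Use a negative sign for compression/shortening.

A_1 = 607 mm².
A_2 = 2762 mm².
Equal strain + equilibrium ⇒ each member carries load in proportion to AE: A₁E₁ = 121400000 N, A₂E₂ = 256300000 N, ΣAE = 377700000 N.
F₁ = P·A₁E₁/ΣAE = -128000·121400000/377700000 = -41140 N.

-41.1 kN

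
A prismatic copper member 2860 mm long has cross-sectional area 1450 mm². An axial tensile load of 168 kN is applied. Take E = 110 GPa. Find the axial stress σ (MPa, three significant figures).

σ = N/A = 168000/1450 = 115.9 MPa.

116 MPa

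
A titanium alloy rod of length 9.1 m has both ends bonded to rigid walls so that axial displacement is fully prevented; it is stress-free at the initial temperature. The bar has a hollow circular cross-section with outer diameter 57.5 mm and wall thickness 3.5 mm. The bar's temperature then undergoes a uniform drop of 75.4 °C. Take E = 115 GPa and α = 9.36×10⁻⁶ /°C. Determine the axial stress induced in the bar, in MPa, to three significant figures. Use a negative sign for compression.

81.2 MPa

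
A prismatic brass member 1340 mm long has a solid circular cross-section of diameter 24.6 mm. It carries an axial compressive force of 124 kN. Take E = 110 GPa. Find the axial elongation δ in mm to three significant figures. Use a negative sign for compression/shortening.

-3.18 mm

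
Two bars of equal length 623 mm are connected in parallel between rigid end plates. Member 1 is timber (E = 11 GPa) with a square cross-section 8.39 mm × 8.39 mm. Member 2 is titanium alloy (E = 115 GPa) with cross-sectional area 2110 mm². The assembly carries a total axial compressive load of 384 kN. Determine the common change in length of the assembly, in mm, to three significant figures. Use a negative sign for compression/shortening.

-0.983 mm

A_1 = 70.39 mm².
Equal strain + equilibrium ⇒ each member carries load in proportion to AE: A₁E₁ = 774300 N, A₂E₂ = 242600000 N, ΣAE = 243400000 N.
δ = PL/ΣAE = -384000·623/243400000 = -0.9828 mm.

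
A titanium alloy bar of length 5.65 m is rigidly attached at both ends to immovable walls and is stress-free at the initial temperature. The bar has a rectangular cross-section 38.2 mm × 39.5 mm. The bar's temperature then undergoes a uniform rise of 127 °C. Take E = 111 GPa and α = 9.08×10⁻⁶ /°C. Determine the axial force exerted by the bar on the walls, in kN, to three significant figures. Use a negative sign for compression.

Free thermal expansion αLΔT = 9.08e-6 · 5650 · 127 = 6.515 mm.
The walls impose strain ε = −(6.515)/5650 = -1.1532e-03; σ = Eε = 111000 · -1.1532e-03 = -128 MPa.
Wall reaction R = σ·A = -128·1509 = -193100 N = -193.1 kN.

-193 kN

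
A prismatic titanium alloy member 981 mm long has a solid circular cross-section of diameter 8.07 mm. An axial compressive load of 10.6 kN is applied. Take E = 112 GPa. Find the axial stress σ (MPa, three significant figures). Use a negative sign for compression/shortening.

A = 51.15 mm².
σ = N/A = -10600/51.15 = -207.2 MPa.

-207 MPa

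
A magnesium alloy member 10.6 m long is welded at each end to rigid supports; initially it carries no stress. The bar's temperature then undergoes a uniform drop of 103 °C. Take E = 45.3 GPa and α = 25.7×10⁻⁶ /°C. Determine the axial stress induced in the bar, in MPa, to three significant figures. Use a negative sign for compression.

Free thermal expansion αLΔT = 25.7e-6 · 10600 · -103 = -28.06 mm.
The walls impose strain ε = −(-28.06)/10600 = 2.6471e-03; σ = Eε = 45300 · 2.6471e-03 = 119.9 MPa.

120 MPa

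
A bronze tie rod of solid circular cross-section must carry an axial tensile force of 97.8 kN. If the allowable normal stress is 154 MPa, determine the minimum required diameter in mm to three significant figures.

28.4 mm

Required area A ≥ P/σ_allow = 97800/154 = 635.1 mm².
For a solid circular section, d ≥ √(4A/π) = 28.44 mm.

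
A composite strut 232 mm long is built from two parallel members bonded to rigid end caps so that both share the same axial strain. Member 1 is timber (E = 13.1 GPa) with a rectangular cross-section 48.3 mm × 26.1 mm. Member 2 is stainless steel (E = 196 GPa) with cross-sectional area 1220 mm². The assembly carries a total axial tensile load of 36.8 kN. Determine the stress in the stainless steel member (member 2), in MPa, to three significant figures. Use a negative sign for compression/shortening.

A_1 = 1261 mm².
Equal strain + equilibrium ⇒ each member carries load in proportion to AE: A₁E₁ = 16510000 N, A₂E₂ = 239100000 N, ΣAE = 255600000 N.
σ₂ = P·E₂/ΣAE = 36800·196000/255600000 = 28.22 MPa.

28.2 MPa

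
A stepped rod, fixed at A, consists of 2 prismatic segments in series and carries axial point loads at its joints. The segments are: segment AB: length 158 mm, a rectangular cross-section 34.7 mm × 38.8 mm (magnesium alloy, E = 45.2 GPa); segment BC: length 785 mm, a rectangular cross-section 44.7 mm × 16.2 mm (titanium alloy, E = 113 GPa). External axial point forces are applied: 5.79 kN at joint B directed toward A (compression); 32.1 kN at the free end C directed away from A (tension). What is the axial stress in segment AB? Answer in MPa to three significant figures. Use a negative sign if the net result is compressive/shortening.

Internal axial forces (sectioning from the free end, tension +): N_BC = 32.1 kN, N_AB = 26.31 kN.
A_AB = 1346 mm².
σ_AB = N_AB/A_AB = 26310/1346 = 19.54 MPa.

19.5 MPa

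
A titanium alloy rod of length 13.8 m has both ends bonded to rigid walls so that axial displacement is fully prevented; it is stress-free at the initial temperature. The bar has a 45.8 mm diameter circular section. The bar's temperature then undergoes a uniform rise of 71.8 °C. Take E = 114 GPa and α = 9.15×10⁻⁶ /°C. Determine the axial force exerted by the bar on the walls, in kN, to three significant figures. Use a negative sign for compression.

Free thermal expansion αLΔT = 9.15e-6 · 13800 · 71.8 = 9.066 mm.
The walls impose strain ε = −(9.066)/13800 = -6.5697e-04; σ = Eε = 114000 · -6.5697e-04 = -74.89 MPa.
Wall reaction R = σ·A = -74.89·1647 = -123400 N = -123.4 kN.

-123 kN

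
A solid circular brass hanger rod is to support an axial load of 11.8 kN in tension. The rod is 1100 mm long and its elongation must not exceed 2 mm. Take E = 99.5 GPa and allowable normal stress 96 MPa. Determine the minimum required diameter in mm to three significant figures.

Required area A ≥ P/σ_allow = 11800/96 = 122.9 mm².
For a solid circular section, d ≥ √(4A/π) = 12.51 mm.
Elongation limit: A ≥ PL/(Eδ_allow) = 11800·1100/(99500·2) = 65.23 mm² ⇒ d ≥ 9.113 mm.
The stress limit governs.

12.5 mm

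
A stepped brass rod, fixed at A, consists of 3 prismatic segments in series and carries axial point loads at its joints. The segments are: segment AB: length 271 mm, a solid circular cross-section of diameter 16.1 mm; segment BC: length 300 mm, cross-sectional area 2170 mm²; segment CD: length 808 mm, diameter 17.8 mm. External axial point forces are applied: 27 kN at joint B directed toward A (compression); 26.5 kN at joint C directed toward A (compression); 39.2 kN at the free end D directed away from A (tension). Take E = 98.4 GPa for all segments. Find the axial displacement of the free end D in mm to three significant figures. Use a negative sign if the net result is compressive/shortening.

Internal axial forces (sectioning from the free end, tension +): N_CD = 39.2 kN, N_BC = 12.7 kN, N_AB = -14.3 kN.
A_AB = 203.6 mm².
A_CD = 248.8 mm².
δ_AB = -14300·271/(203.6·98400) = -0.1934 mm
δ_BC = 12700·300/(2170·98400) = 0.01784 mm
δ_CD = 39200·808/(248.8·98400) = 1.294 mm
δ = Σδ_i = 1.118 mm.

1.12 mm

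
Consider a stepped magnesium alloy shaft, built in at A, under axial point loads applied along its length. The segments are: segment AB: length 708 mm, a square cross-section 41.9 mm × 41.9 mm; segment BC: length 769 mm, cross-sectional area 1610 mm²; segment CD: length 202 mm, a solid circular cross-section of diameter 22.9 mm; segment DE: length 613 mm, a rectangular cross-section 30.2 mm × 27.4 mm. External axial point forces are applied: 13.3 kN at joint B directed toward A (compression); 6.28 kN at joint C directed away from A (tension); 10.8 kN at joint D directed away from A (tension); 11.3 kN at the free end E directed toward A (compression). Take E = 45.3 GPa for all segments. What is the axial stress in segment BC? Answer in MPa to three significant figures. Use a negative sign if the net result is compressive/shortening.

3.59 MPa

Internal axial forces (sectioning from the free end, tension +): N_DE = -11.3 kN, N_CD = -0.5 kN, N_BC = 5.78 kN, N_AB = -7.52 kN.
σ_BC = N_BC/A_BC = 5780/1610 = 3.59 MPa.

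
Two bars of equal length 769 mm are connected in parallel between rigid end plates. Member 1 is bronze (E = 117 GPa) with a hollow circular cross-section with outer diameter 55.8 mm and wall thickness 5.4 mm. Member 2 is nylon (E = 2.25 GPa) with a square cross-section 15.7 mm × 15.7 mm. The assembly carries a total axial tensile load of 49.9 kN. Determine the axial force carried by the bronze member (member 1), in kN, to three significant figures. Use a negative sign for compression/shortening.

49.6 kN

A_1 = 855 mm².
A_2 = 246.5 mm².
Equal strain + equilibrium ⇒ each member carries load in proportion to AE: A₁E₁ = 100000000 N, A₂E₂ = 554600 N, ΣAE = 100600000 N.
F₁ = P·A₁E₁/ΣAE = 49900·100000000/100600000 = 49620 N.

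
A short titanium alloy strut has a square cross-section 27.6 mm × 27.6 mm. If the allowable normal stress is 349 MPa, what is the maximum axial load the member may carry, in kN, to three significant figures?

A = 761.8 mm².
P_max = σ_allow · A = 349 · 761.8 = 265900 N = 265.9 kN.

266 kN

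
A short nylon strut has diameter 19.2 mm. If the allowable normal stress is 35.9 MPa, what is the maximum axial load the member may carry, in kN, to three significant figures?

A = 289.5 mm².
P_max = σ_allow · A = 35.9 · 289.5 = 10390 N = 10.39 kN.

10.4 kN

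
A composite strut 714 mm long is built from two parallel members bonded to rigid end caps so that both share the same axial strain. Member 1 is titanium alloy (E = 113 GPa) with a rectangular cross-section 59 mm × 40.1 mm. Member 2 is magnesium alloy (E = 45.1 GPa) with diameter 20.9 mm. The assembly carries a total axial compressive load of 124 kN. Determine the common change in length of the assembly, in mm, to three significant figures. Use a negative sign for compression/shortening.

-0.313 mm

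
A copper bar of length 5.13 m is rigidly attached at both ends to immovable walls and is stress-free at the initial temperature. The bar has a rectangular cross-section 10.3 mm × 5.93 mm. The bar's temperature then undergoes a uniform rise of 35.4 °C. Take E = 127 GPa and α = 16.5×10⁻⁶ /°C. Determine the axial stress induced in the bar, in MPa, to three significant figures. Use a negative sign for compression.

Free thermal expansion αLΔT = 16.5e-6 · 5130 · 35.4 = 2.996 mm.
The walls impose strain ε = −(2.996)/5130 = -5.8410e-04; σ = Eε = 127000 · -5.8410e-04 = -74.18 MPa.

-74.2 MPa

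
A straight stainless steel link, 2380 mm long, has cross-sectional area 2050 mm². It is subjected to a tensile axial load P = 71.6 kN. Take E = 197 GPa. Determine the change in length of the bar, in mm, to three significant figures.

δ_mech = NL/(AE) = 71600·2380/(2050·197000) = 0.422 mm.

0.422 mm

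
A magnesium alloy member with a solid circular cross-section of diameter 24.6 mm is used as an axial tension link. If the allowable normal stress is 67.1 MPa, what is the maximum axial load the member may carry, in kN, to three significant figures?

31.9 kN

A = 475.3 mm².
P_max = σ_allow · A = 67.1 · 475.3 = 31890 N = 31.89 kN.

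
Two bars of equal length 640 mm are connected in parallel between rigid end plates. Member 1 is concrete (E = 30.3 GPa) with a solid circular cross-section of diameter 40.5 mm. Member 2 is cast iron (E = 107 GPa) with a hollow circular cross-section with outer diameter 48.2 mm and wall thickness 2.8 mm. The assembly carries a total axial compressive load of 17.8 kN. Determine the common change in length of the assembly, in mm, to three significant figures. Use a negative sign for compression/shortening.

-0.139 mm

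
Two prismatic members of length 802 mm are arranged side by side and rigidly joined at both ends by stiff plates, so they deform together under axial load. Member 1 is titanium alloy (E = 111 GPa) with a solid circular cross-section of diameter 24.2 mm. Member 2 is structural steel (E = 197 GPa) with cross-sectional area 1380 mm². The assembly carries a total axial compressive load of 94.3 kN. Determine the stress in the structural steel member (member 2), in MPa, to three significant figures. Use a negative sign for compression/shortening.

A_1 = 460 mm².
Equal strain + equilibrium ⇒ each member carries load in proportion to AE: A₁E₁ = 51060000 N, A₂E₂ = 271900000 N, ΣAE = 322900000 N.
σ₂ = P·E₂/ΣAE = -94300·197000/322900000 = -57.53 MPa.

-57.5 MPa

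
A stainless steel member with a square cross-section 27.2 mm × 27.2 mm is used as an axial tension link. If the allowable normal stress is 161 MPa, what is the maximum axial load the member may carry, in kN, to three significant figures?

A = 739.8 mm².
P_max = σ_allow · A = 161 · 739.8 = 119100 N = 119.1 kN.

119 kN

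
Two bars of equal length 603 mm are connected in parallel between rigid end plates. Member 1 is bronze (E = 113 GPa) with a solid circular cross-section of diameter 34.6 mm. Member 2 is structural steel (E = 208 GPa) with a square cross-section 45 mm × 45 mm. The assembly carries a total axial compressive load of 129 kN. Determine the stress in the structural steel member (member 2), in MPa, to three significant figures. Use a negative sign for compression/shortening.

-50.9 MPa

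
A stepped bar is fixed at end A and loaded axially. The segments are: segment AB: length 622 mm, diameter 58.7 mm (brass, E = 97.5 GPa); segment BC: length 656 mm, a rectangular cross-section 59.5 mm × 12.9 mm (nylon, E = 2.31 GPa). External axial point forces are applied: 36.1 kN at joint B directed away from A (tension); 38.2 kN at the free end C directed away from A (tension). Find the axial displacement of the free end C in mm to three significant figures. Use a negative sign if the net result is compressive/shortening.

Internal axial forces (sectioning from the free end, tension +): N_BC = 38.2 kN, N_AB = 74.3 kN.
A_AB = 2706 mm².
A_BC = 767.6 mm².
δ_AB = 74300·622/(2706·97500) = 0.1751 mm
δ_BC = 38200·656/(767.6·2310) = 14.13 mm
δ = Σδ_i = 14.31 mm.

14.3 mm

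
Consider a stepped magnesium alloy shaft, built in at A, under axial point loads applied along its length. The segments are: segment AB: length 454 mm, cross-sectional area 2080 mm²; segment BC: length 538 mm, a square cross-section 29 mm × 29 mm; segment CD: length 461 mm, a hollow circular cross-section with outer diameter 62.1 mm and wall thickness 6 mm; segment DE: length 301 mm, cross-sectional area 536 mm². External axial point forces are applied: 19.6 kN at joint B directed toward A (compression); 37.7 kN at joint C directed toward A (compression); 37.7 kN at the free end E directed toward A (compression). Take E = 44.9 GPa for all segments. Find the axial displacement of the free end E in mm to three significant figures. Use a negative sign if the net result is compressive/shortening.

-2.37 mm

Internal axial forces (sectioning from the free end, tension +): N_DE = -37.7 kN, N_CD = -37.7 kN, N_BC = -75.4 kN, N_AB = -95 kN.
A_BC = 841 mm².
A_CD = 1057 mm².
δ_AB = -95000·454/(2080·44900) = -0.4618 mm
δ_BC = -75400·538/(841·44900) = -1.074 mm
δ_CD = -37700·461/(1057·44900) = -0.366 mm
δ_DE = -37700·301/(536·44900) = -0.4715 mm
δ = Σδ_i = -2.374 mm.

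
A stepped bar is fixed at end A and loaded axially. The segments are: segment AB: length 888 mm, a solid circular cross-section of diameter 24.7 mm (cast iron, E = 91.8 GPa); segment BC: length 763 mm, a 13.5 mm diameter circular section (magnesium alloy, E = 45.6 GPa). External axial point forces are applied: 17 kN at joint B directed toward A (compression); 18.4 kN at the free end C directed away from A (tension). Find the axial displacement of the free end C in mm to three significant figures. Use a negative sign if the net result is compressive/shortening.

Internal axial forces (sectioning from the free end, tension +): N_BC = 18.4 kN, N_AB = 1.4 kN.
A_AB = 479.2 mm².
A_BC = 143.1 mm².
δ_AB = 1400·888/(479.2·91800) = 0.02826 mm
δ_BC = 18400·763/(143.1·45600) = 2.151 mm
δ = Σδ_i = 2.179 mm.

2.18 mm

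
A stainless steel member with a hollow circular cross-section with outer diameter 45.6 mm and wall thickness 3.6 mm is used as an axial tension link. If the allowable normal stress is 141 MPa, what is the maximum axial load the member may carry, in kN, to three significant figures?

67.0 kN

A = 475 mm².
P_max = σ_allow · A = 141 · 475 = 66980 N = 66.98 kN.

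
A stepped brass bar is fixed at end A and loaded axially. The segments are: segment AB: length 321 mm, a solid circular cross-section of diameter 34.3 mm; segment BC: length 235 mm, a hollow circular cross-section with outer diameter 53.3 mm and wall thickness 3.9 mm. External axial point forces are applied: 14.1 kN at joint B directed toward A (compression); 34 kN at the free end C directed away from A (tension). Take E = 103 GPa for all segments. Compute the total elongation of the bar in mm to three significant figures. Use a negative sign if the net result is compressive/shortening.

Internal axial forces (sectioning from the free end, tension +): N_BC = 34 kN, N_AB = 19.9 kN.
A_AB = 924 mm².
A_BC = 605.3 mm².
δ_AB = 19900·321/(924·103000) = 0.06712 mm
δ_BC = 34000·235/(605.3·103000) = 0.1282 mm
δ = Σδ_i = 0.1953 mm.

0.195 mm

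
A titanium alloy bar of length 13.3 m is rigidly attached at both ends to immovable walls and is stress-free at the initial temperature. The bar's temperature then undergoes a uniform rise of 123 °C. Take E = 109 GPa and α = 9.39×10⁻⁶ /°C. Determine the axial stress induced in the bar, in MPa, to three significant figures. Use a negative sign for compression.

-126 MPa

Free thermal expansion αLΔT = 9.39e-6 · 13300 · 123 = 15.36 mm.
The walls impose strain ε = −(15.36)/13300 = -1.1550e-03; σ = Eε = 109000 · -1.1550e-03 = -125.9 MPa.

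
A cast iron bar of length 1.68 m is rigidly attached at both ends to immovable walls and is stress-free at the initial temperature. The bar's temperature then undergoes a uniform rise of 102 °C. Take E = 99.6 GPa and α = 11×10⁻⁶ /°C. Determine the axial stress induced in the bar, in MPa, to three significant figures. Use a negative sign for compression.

-112 MPa

Free thermal expansion αLΔT = 11e-6 · 1680 · 102 = 1.885 mm.
The walls impose strain ε = −(1.885)/1680 = -1.1220e-03; σ = Eε = 99600 · -1.1220e-03 = -111.8 MPa.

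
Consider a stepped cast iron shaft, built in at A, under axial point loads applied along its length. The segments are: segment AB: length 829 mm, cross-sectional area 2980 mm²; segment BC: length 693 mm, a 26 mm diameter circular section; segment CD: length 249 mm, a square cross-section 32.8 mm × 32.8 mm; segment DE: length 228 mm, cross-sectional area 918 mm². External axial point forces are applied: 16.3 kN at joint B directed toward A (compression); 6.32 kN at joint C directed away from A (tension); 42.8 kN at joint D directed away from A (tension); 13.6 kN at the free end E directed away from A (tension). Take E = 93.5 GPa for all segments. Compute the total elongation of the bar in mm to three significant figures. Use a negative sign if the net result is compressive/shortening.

1.19 mm

Internal axial forces (sectioning from the free end, tension +): N_DE = 13.6 kN, N_CD = 56.4 kN, N_BC = 62.72 kN, N_AB = 46.42 kN.
A_BC = 530.9 mm².
A_CD = 1076 mm².
δ_AB = 46420·829/(2980·93500) = 0.1381 mm
δ_BC = 62720·693/(530.9·93500) = 0.8756 mm
δ_CD = 56400·249/(1076·93500) = 0.1396 mm
δ_DE = 13600·228/(918·93500) = 0.03613 mm
δ = Σδ_i = 1.189 mm.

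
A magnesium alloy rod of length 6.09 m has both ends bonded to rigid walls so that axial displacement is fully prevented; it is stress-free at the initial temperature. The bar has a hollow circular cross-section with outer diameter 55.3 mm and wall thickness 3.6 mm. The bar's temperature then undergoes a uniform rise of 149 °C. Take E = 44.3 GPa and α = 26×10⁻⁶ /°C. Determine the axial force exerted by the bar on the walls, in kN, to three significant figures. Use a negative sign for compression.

-100 kN

Free thermal expansion αLΔT = 26e-6 · 6090 · 149 = 23.59 mm.
The walls impose strain ε = −(23.59)/6090 = -3.8740e-03; σ = Eε = 44300 · -3.8740e-03 = -171.6 MPa.
Wall reaction R = σ·A = -171.6·584.7 = -100300 N = -100.3 kN.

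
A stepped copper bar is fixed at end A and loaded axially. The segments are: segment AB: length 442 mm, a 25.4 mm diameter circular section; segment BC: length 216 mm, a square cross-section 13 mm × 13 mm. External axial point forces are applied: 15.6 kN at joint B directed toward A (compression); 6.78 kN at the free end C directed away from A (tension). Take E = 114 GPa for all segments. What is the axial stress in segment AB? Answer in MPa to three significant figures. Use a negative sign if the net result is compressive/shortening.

-17.4 MPa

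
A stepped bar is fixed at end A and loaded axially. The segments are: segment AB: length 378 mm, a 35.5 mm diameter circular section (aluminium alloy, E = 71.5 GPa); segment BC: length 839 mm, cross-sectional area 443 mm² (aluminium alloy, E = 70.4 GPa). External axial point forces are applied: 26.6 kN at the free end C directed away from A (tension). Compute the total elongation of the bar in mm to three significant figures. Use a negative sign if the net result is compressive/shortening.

Internal axial forces (sectioning from the free end, tension +): N_BC = 26.6 kN, N_AB = 26.6 kN.
A_AB = 989.8 mm².
δ_AB = 26600·378/(989.8·71500) = 0.1421 mm
δ_BC = 26600·839/(443·70400) = 0.7156 mm
δ = Σδ_i = 0.8577 mm.

0.858 mm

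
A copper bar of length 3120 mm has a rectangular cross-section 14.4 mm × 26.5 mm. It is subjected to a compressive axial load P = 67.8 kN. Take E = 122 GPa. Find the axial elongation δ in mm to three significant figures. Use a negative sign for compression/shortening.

A = 381.6 mm².
δ_mech = NL/(AE) = -67800·3120/(381.6·122000) = -4.544 mm.

-4.54 mm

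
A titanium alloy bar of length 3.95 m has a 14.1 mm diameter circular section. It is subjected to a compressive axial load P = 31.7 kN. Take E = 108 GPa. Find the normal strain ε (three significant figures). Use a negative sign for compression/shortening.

A = 156.1 mm².
σ = N/A = -203 MPa; ε = σ/E = -203/108000 = -1.880e-03.

-0.00188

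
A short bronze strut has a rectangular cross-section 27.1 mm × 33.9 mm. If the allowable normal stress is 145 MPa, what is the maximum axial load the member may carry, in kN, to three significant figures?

133 kN

A = 918.7 mm².
P_max = σ_allow · A = 145 · 918.7 = 133200 N = 133.2 kN.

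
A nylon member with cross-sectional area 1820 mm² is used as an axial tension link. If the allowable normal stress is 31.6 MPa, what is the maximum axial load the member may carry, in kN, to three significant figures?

P_max = σ_allow · A = 31.6 · 1820 = 57510 N = 57.51 kN.

57.5 kN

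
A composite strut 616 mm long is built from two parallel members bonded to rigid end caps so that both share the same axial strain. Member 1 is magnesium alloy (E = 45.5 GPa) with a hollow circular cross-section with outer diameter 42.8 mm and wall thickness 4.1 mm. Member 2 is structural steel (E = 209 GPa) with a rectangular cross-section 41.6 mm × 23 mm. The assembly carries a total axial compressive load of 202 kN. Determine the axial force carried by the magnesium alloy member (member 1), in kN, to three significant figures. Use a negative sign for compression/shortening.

-20.6 kN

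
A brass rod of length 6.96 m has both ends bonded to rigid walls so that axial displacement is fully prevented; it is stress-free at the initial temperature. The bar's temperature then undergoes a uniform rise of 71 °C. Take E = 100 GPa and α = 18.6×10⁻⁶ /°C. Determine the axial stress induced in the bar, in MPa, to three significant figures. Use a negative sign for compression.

-132 MPa

Free thermal expansion αLΔT = 18.6e-6 · 6960 · 71 = 9.191 mm.
The walls impose strain ε = −(9.191)/6960 = -1.3206e-03; σ = Eε = 100000 · -1.3206e-03 = -132.1 MPa.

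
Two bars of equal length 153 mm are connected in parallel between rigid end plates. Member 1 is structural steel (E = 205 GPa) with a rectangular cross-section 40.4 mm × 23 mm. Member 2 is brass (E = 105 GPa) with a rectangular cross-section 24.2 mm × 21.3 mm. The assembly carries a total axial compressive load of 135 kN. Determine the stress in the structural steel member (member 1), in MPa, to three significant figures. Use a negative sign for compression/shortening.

-113 MPa

A_1 = 929.2 mm².
A_2 = 515.5 mm².
Equal strain + equilibrium ⇒ each member carries load in proportion to AE: A₁E₁ = 190500000 N, A₂E₂ = 54120000 N, ΣAE = 244600000 N.
σ₁ = P·E₁/ΣAE = -135000·205000/244600000 = -113.1 MPa.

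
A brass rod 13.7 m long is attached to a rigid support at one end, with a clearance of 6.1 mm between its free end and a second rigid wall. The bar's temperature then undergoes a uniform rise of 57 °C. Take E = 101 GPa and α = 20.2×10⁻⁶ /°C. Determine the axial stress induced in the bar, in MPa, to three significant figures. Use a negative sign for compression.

Free thermal expansion αLΔT = 20.2e-6 · 13700 · 57 = 15.77 mm.
The walls engage after the gap closes; constrained expansion = 15.77 − 6.1 = 9.674 mm.
The walls impose strain ε = −(9.674)/13700 = -7.0614e-04; σ = Eε = 101000 · -7.0614e-04 = -71.32 MPa.

-71.3 MPa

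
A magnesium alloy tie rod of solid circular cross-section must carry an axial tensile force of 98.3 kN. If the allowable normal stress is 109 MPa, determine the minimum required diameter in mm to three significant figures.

33.9 mm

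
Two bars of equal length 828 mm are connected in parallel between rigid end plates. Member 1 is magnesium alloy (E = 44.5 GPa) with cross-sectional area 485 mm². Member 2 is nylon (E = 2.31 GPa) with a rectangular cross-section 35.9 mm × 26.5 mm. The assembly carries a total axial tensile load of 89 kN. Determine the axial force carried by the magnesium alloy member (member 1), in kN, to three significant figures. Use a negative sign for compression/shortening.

A_2 = 951.3 mm².
Equal strain + equilibrium ⇒ each member carries load in proportion to AE: A₁E₁ = 21580000 N, A₂E₂ = 2198000 N, ΣAE = 23780000 N.
F₁ = P·A₁E₁/ΣAE = 89000·21580000/23780000 = 80780 N.

80.8 kN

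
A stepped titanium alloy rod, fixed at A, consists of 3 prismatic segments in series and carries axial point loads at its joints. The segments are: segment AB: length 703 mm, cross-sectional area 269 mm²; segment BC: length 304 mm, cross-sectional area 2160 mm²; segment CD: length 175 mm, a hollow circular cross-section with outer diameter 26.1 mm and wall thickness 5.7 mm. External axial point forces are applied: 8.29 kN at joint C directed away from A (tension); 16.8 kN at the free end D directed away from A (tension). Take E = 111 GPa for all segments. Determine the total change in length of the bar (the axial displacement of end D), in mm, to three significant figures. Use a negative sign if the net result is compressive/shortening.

0.695 mm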